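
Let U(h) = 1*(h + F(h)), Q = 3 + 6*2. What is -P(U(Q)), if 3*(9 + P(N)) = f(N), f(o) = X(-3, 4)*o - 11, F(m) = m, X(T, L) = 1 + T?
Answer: 98/3 ≈ 32.667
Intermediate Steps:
Q = 15 (Q = 3 + 12 = 15)
f(o) = -11 - 2*o (f(o) = (1 - 3)*o - 11 = -2*o - 11 = -11 - 2*o)
U(h) = 2*h (U(h) = 1*(h + h) = 1*(2*h) = 2*h)
P(N) = -38/3 - 2*N/3 (P(N) = -9 + (-11 - 2*N)/3 = -9 + (-11/3 - 2*N/3) = -38/3 - 2*N/3)
-P(U(Q)) = -(-38/3 - 4*15/3) = -(-38/3 - ⅔*30) = -(-38/3 - 20) = -1*(-98/3) = 98/3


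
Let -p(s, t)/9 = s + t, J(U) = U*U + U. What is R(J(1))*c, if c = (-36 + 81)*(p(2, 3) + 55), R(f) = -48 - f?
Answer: -22500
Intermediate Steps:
J(U) = U + U² (J(U) = U² + U = U + U²)
p(s, t) = -9*s - 9*t (p(s, t) = -9*(s + t) = -9*s - 9*t)
c = 450 (c = (-36 + 81)*((-9*2 - 9*3) + 55) = 45*((-18 - 27) + 55) = 45*(-45 + 55) = 45*10 = 450)
R(J(1))*c = (-48 - (1 + 1))*450 = (-48 - 2)*450 = -50*450 = -22500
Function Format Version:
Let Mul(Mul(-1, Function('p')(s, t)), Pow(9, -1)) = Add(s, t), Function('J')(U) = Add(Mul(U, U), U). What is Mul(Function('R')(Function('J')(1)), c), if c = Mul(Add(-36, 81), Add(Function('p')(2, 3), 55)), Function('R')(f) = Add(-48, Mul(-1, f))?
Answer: -22500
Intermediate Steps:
Function('J')(U) = Add(U, Pow(U, 2)) (Function('J')(U) = Add(Pow(U, 2), U) = Add(U, Pow(U, 2)))
Function('p')(s, t) = Add(Mul(-9, s), Mul(-9, t)) (Function('p')(s, t) = Mul(-9, Add(s, t)) = Add(Mul(-9, s), Mul(-9, t)))
c = 450 (c = Mul(Add(-36, 81), Add(Add(Mul(-9, 2), Mul(-9, 3)), 55)) = Mul(45, Add(Add(-18, -27), 55)) = Mul(45, Add(-45, 55)) = Mul(45, 10) = 450)
Mul(Function('R')(Function('J')(1)), c) = Mul(Add(-48, Mul(-1, Mul(1, Add(1, 1)))), 450) = Mul(Add(-48, Mul(-1, Mul(1, 2))), 450) = Mul(Add(-48, Mul(-1, 2)), 450) = Mul(Add(-48, -2), 450) = Mul(-50, 450) = -22500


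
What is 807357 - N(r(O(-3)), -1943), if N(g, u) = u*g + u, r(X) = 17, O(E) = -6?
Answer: 842331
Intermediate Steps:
N(g, u) = u + g*u (N(g, u) = g*u + u = u + g*u)
807357 - N(r(O(-3)), -1943) = 807357 - (-1943)*(1 + 17) = 807357 - (-1943)*18 = 807357 - 1*(-34974) = 807357 + 34974 = 842331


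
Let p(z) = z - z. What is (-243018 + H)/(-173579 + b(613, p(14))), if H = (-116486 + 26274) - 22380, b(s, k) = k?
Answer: 355610/173579 ≈ 2.0487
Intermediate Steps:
p(z) = 0
H = -112592 (H = -90212 - 22380 = -112592)
(-243018 + H)/(-173579 + b(613, p(14))) = (-243018 - 112592)/(-173579 + 0) = -355610/(-173579) = -355610*(-1/173579) = 355610/173579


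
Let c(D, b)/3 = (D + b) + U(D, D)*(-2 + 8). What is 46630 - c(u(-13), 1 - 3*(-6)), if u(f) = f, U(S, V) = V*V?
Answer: 43570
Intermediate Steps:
U(S, V) = V²
c(D, b) = 3*D + 3*b + 18*D² (c(D, b) = 3*((D + b) + D²*(-2 + 8)) = 3*((D + b) + D²*6) = 3*((D + b) + 6*D²) = 3*(D + b + 6*D²) = 3*D + 3*b + 18*D²)
46630 - c(u(-13), 1 - 3*(-6)) = 46630 - (3*(-13) + 3*(1 - 3*(-6)) + 18*(-13)²) = 46630 - (-39 + 3*(1 + 18) + 18*169) = 46630 - (-39 + 3*19 + 3042) = 46630 - (-39 + 57 + 3042) = 46630 - 1*3060 = 46630 - 3060 = 43570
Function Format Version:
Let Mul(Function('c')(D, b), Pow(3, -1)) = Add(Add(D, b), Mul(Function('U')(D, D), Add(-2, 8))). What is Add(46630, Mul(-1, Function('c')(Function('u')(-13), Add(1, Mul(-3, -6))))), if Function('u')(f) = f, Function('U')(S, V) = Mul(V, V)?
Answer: 43570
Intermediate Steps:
Function('U')(S, V) = Pow(V, 2)
Function('c')(D, b) = Add(Mul(3, D), Mul(3, b), Mul(18, Pow(D, 2))) (Function('c')(D, b) = Mul(3, Add(Add(D, b), Mul(Pow(D, 2), Add(-2, 8)))) = Mul(3, Add(Add(D, b), Mul(Pow(D, 2), 6))) = Mul(3, Add(Add(D, b), Mul(6, Pow(D, 2)))) = Mul(3, Add(D, b, Mul(6, Pow(D, 2)))) = Add(Mul(3, D), Mul(3, b), Mul(18, Pow(D, 2))))
Add(46630, Mul(-1, Function('c')(Function('u')(-13), Add(1, Mul(-3, -6))))) = Add(46630, Mul(-1, Add(Mul(3, -13), Mul(3, Add(1, Mul(-3, -6))), Mul(18, Pow(-13, 2))))) = Add(46630, Mul(-1, Add(-39, Mul(3, Add(1, 18)), Mul(18, 169)))) = Add(46630, Mul(-1, Add(-39, Mul(3, 19), 3042))) = Add(46630, Mul(-1, Add(-39, 57, 3042))) = Add(46630, Mul(-1, 3060)) = Add(46630, -3060) = 43570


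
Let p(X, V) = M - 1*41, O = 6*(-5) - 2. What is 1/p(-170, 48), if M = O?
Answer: -1/73 ≈ -0.013699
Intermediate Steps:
O = -32 (O = -30 - 2 = -32)
M = -32
p(X, V) = -73 (p(X, V) = -32 - 1*41 = -32 - 41 = -73)
1/p(-170, 48) = 1/(-73) = -1/73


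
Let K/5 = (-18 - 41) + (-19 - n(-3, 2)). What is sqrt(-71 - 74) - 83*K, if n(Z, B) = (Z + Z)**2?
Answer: 47310 + I*sqrt(145) ≈ 47310.0 + 12.042*I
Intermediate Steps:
n(Z, B) = 4*Z**2 (n(Z, B) = (2*Z)**2 = 4*Z**2)
K = -570 (K = 5*((-18 - 41) + (-19 - 4*(-3)**2)) = 5*(-59 + (-19 - 4*9)) = 5*(-59 + (-19 - 1*36)) = 5*(-59 + (-19 - 36)) = 5*(-59 - 55) = 5*(-114) = -570)
sqrt(-71 - 74) - 83*K = sqrt(-71 - 74) - 83*(-570) = sqrt(-145) + 47310 = I*sqrt(145) + 47310 = 47310 + I*sqrt(145)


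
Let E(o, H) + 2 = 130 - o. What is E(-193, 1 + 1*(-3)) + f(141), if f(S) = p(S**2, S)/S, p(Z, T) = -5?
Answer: 45256/141 ≈ 320.96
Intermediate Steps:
f(S) = -5/S
E(o, H) = 128 - o (E(o, H) = -2 + (130 - o) = 128 - o)
E(-193, 1 + 1*(-3)) + f(141) = (128 - 1*(-193)) - 5/141 = (128 + 193) - 5*1/141 = 321 - 5/141 = 45256/141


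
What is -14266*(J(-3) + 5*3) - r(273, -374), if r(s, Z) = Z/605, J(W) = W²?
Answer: -18831086/55 ≈ -3.4238e+5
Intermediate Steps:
r(s, Z) = Z/605 (r(s, Z) = Z*(1/605) = Z/605)
-14266*(J(-3) + 5*3) - r(273, -374) = -14266*((-3)² + 5*3) - (-374)/605 = -14266*(9 + 15) - 1*(-34/55) = -14266*24 + 34/55 = -342384 + 34/55 = -18831086/55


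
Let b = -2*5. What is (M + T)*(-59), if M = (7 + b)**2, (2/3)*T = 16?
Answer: -1947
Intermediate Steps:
T = 24 (T = (3/2)*16 = 24)
b = -10
M = 9 (M = (7 - 10)**2 = (-3)**2 = 9)
(M + T)*(-59) = (9 + 24)*(-59) = 33*(-59) = -1947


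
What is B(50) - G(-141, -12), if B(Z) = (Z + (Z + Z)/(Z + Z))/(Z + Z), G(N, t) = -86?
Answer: 8651/100 ≈ 86.510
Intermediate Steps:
B(Z) = (1 + Z)/(2*Z) (B(Z) = (Z + (2*Z)/((2*Z)))/((2*Z)) = (Z + (2*Z)*(1/(2*Z)))*(1/(2*Z)) = (Z + 1)*(1/(2*Z)) = (1 + Z)*(1/(2*Z)) = (1 + Z)/(2*Z))
B(50) - G(-141, -12) = (½)*(1 + 50)/50 - 1*(-86) = (½)*(1/50)*51 + 86 = 51/100 + 86 = 8651/100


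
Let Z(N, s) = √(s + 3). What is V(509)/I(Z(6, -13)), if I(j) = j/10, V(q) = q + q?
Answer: -1018*I*√10 ≈ -3219.2*I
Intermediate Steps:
V(q) = 2*q
Z(N, s) = √(3 + s)
I(j) = j/10 (I(j) = j*(⅒) = j/10)
V(509)/I(Z(6, -13)) = (2*509)/((√(3 - 13)/10)) = 1018/((√(-10)/10)) = 1018/(((I*√10)/10)) = 1018/((I*√10/10)) = 1018*(-I*√10) = -1018*I*√10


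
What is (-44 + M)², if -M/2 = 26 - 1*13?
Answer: 4900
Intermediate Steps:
M = -26 (M = -2*(26 - 1*13) = -2*(26 - 13) = -2*13 = -26)
(-44 + M)² = (-44 - 26)² = (-70)² = 4900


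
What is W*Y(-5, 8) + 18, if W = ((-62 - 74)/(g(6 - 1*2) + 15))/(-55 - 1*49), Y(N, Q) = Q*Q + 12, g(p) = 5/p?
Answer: 20378/845 ≈ 24.116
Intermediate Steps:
Y(N, Q) = 12 + Q² (Y(N, Q) = Q² + 12 = 12 + Q²)
W = 68/845 (W = ((-62 - 74)/(5/(6 - 1*2) + 15))/(-55 - 1*49) = (-136/(5/(6 - 2) + 15))/(-55 - 49) = -136/(5/4 + 15)/(-104) = -136/(5*(¼) + 15)*(-1/104) = -136/(5/4 + 15)*(-1/104) = -136/65/4*(-1/104) = -136*4/65*(-1/104) = -544/65*(-1/104) = 68/845 ≈ 0.080473)
W*Y(-5, 8) + 18 = 68*(12 + 8²)/845 + 18 = 68*(12 + 64)/845 + 18 = (68/845)*76 + 18 = 5168/845 + 18 = 20378/845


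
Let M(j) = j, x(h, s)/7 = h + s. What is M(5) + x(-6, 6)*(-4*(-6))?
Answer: 5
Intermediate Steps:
x(h, s) = 7*h + 7*s (x(h, s) = 7*(h + s) = 7*h + 7*s)
M(5) + x(-6, 6)*(-4*(-6)) = 5 + (7*(-6) + 7*6)*(-4*(-6)) = 5 + (-42 + 42)*24 = 5 + 0*24 = 5 + 0 = 5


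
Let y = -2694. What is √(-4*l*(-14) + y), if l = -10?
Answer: I*√3254 ≈ 57.044*I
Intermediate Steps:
√(-4*l*(-14) + y) = √(-4*(-10)*(-14) - 2694) = √(40*(-14) - 2694) = √(-560 - 2694) = √(-3254) = I*√3254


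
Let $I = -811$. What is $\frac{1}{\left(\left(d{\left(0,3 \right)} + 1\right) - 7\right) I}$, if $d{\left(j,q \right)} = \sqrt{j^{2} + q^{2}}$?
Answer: $\frac{1}{2433} \approx 0.00041102$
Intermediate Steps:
$\frac{1}{\left(\left(d{\left(0,3 \right)} + 1\right) - 7\right) I} = \frac{1}{\left(\left(\sqrt{0^{2} + 3^{2}} + 1\right) - 7\right) \left(-811\right)} = \frac{1}{\left(\left(\sqrt{0 + 9} + 1\right) - 7\right) \left(-811\right)} = \frac{1}{\left(\left(\sqrt{9} + 1\right) - 7\right) \left(-811\right)} = \frac{1}{\left(\left(3 + 1\right) - 7\right) \left(-811\right)} = \frac{1}{\left(4 - 7\right) \left(-811\right)} = \frac{1}{\left(-3\right) \left(-811\right)} = \frac{1}{2433}$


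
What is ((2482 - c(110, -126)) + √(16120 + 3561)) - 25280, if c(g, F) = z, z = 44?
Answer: -22842 + √19681 ≈ -22702.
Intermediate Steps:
c(g, F) = 44
((2482 - c(110, -126)) + √(16120 + 3561)) - 25280 = ((2482 - 1*44) + √(16120 + 3561)) - 25280 = ((2482 - 44) + √19681) - 25280 = (2438 + √19681) - 25280 = -22842 + √19681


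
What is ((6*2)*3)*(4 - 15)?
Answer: -396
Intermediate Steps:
((6*2)*3)*(4 - 15) = (12*3)*(-11) = 36*(-11) = -396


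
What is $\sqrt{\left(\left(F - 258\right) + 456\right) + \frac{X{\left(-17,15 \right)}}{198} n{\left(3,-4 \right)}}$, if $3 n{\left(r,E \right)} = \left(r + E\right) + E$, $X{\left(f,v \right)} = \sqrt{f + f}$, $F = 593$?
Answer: $\frac{\sqrt{31010364 - 330 i \sqrt{34}}}{198} \approx 28.125 - 0.00087258 i$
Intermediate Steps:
$X{\left(f,v \right)} = \sqrt{2} \sqrt{f}$ ($X{\left(f,v \right)} = \sqrt{2 f} = \sqrt{2} \sqrt{f}$)
$n{\left(r,E \right)} = \frac{r}{3} + \frac{2 E}{3}$ ($n{\left(r,E \right)} = \frac{\left(r + E\right) + E}{3} = \frac{\left(E + r\right) + E}{3} = \frac{r + 2 E}{3} = \frac{r}{3} + \frac{2 E}{3}$)
$\sqrt{\left(\left(F - 258\right) + 456\right) + \frac{X{\left(-17,15 \right)}}{198} n{\left(3,-4 \right)}} = \sqrt{\left(\left(593 - 258\right) + 456\right) + \frac{\sqrt{2} \sqrt{-17}}{198} \left(\frac{1}{3} \cdot 3 + \frac{2}{3} \left(-4\right)\right)} = \sqrt{\left(\left(593 - 258\right) + 456\right) + \sqrt{2} i \sqrt{17} \cdot \frac{1}{198} \left(1 - \frac{8}{3}\right)} = \sqrt{\left(335 + 456\right) + i \sqrt{34} \cdot \frac{1}{198} \left(- \frac{5}{3}\right)} = \sqrt{791 + \frac{i \sqrt{34}}{198} \left(- \frac{5}{3}\right)} = \sqrt{791 - \frac{5 i \sqrt{34}}{594}}$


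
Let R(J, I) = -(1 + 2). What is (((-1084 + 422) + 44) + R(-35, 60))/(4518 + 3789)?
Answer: -69/923 ≈ -0.074756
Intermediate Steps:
R(J, I) = -3 (R(J, I) = -1*3 = -3)
(((-1084 + 422) + 44) + R(-35, 60))/(4518 + 3789) = (((-1084 + 422) + 44) - 3)/(4518 + 3789) = ((-662 + 44) - 3)/8307 = (-618 - 3)*(1/8307) = -621*1/8307 = -69/923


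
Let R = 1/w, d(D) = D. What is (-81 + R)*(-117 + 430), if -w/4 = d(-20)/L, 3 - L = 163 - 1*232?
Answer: -250713/10 ≈ -25071.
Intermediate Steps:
L = 72 (L = 3 - (163 - 1*232) = 3 - (163 - 232) = 3 - 1*(-69) = 3 + 69 = 72)
w = 10/9 (w = -(-80)/72 = -4*(-5/18) = 10/9 ≈ 1.1111)
R = 9/10 (R = 1/(10/9) = 9/10 ≈ 0.90000)
(-81 + R)*(-117 + 430) = (-81 + 9/10)*(-117 + 430) = -801/10*313 = -250713/10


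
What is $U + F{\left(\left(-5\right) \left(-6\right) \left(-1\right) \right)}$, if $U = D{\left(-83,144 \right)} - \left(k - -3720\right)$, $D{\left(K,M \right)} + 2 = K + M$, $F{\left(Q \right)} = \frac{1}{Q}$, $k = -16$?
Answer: $- \frac{109351}{30} \approx -3645.0$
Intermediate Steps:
$D{\left(K,M \right)} = -2 + K + M$ ($D{\left(K,M \right)} = -2 + \left(K + M\right) = -2 + K + M$)
$U = -3645$ ($U = \left(-2 - 83 + 144\right) - \left(-16 - -3720\right) = 59 - \left(-16 + 3720\right) = 59 - 3704 = -3645$)
$U + F{\left(\left(-5\right) \left(-6\right) \left(-1\right) \right)} = -3645 + \frac{1}{\left(-5\right) \left(-6\right) \left(-1\right)} = -3645 + \frac{1}{30 \left(-1\right)} = -3645 + \frac{1}{-30} = -3645 - \frac{1}{30} = - \frac{109351}{30}$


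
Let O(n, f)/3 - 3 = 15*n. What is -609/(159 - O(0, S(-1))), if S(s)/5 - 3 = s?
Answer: -203/50 ≈ -4.0600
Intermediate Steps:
S(s) = 15 + 5*s
O(n, f) = 9 + 45*n (O(n, f) = 9 + 3*(15*n) = 9 + 45*n)
-609/(159 - O(0, S(-1))) = -609/(159 - (9 + 45*0)) = -609/(159 - (9 + 0)) = -609/(159 - 1*9) = -609/(159 - 9) = -609/150 = -609*1/150 = -203/50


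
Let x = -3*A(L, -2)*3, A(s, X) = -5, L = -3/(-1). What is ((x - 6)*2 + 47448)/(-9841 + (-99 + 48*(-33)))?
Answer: -23763/5762 ≈ -4.1241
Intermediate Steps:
L = 3 (L = -3*(-1) = 3)
x = 45 (x = -3*(-5)*3 = 15*3 = 45)
((x - 6)*2 + 47448)/(-9841 + (-99 + 48*(-33))) = ((45 - 6)*2 + 47448)/(-9841 + (-99 + 48*(-33))) = (39*2 + 47448)/(-9841 + (-99 - 1584)) = (78 + 47448)/(-9841 - 1683) = 47526/(-11524) = 47526*(-1/11524) = -23763/5762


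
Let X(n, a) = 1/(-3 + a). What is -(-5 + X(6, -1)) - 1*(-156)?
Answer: 645/4 ≈ 161.25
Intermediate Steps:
-(-5 + X(6, -1)) - 1*(-156) = -(-5 + 1/(-3 - 1)) - 1*(-156) = -(-5 + 1/(-4)) + 156 = -(-5 - 1/4) + 156 = -1*(-21/4) + 156 = 21/4 + 156 = 645/4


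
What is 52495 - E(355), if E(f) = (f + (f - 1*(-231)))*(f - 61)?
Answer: -224159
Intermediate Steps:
E(f) = (-61 + f)*(231 + 2*f) (E(f) = (f + (f + 231))*(-61 + f) = (f + (231 + f))*(-61 + f) = (231 + 2*f)*(-61 + f) = (-61 + f)*(231 + 2*f))
52495 - E(355) = 52495 - (-14091 + 2*355**2 + 109*355) = 52495 - (-14091 + 2*126025 + 38695) = 52495 - (-14091 + 252050 + 38695) = 52495 - 1*276654 = 52495 - 276654 = -224159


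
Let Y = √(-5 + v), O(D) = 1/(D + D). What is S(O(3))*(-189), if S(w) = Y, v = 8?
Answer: -189*√3 ≈ -327.36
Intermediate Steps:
O(D) = 1/(2*D)
Y = √3 (Y = √(-5 + 8) = √3 ≈ 1.7320)
S(w) = √3
S(O(3))*(-189) = √3*(-189) = -189*√3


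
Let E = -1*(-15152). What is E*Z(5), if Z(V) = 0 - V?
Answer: -75760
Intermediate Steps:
Z(V) = -V
E = 15152
E*Z(5) = 15152*(-1*5) = 15152*(-5) = -75760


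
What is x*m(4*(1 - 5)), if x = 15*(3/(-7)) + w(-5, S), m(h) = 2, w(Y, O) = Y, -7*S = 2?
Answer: -160/7 ≈ -22.857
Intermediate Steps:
S = -2/7 (S = -⅐*2 = -2/7 ≈ -0.28571)
x = -80/7 (x = 15*(3/(-7)) - 5 = 15*(3*(-⅐)) - 5 = 15*(-3/7) - 5 = -45/7 - 5 = -80/7 ≈ -11.429)
x*m(4*(1 - 5)) = -80/7*2 = -160/7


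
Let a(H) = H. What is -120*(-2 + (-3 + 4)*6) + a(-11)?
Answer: -491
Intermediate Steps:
-120*(-2 + (-3 + 4)*6) + a(-11) = -120*(-2 + (-3 + 4)*6) - 11 = -120*(-2 + 1*6) - 11 = -120*(-2 + 6) - 11 = -120*4 - 11 = -480 - 11 = -491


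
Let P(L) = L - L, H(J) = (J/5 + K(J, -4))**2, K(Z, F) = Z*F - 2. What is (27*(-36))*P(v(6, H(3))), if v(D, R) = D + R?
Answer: 0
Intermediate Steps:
K(Z, F) = -2 + F*Z (K(Z, F) = F*Z - 2 = -2 + F*Z)
H(J) = (-2 - 19*J/5)**2 (H(J) = (J/5 + (-2 - 4*J))**2 = (-2 - 19*J/5)**2)
P(L) = 0
(27*(-36))*P(v(6, H(3))) = (27*(-36))*0 = -972*0 = 0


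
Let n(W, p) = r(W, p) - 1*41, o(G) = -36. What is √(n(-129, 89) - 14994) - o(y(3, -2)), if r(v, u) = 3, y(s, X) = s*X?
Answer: 36 + 2*I*√3758 ≈ 36.0 + 122.61*I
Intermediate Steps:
y(s, X) = X*s
n(W, p) = -38 (n(W, p) = 3 - 1*41 = 3 - 41 = -38)
√(n(-129, 89) - 14994) - o(y(3, -2)) = √(-38 - 14994) - 1*(-36) = √(-15032) + 36 = 2*I*√3758 + 36 = 36 + 2*I*√3758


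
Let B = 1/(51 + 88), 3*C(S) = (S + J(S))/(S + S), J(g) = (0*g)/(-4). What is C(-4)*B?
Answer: 1/834 ≈ 0.0011990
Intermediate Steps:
J(g) = 0 (J(g) = 0*(-¼) = 0)
C(S) = ⅙ (C(S) = ((S + 0)/(S + S))/3 = (S/((2*S)))/3 = (S*(1/(2*S)))/3 = (⅓)*(½) = ⅙)
B = 1/139 ≈ 0.0071942
C(-4)*B = (⅙)*(1/139) = 1/834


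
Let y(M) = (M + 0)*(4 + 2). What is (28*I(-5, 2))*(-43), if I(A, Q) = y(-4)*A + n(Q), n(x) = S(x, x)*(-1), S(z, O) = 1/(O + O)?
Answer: -144179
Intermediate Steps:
S(z, O) = 1/(2*O)
n(x) = -1/(2*x) (n(x) = (1/(2*x))*(-1) = -1/(2*x))
y(M) = 6*M (y(M) = M*6 = 6*M)
I(A, Q) = -24*A - 1/(2*Q) (I(A, Q) = (6*(-4))*A - 1/(2*Q) = -24*A - 1/(2*Q))
(28*I(-5, 2))*(-43) = (28*(-24*(-5) - 1/2/2))*(-43) = (28*(120 - 1/2*1/2))*(-43) = (28*(120 - 1/4))*(-43) = (28*(479/4))*(-43) = 3353*(-43) = -144179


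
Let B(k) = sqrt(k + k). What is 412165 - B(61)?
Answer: 412165 - sqrt(122) ≈ 4.1215e+5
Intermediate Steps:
B(k) = sqrt(2)*sqrt(k) (B(k) = sqrt(2*k) = sqrt(2)*sqrt(k))
412165 - B(61) = 412165 - sqrt(2)*sqrt(61) = 412165 - sqrt(122)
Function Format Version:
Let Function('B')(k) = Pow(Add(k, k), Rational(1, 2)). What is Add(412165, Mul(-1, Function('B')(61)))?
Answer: Add(412165, Mul(-1, Pow(122, Rational(1, 2)))) ≈ 4.1215e+5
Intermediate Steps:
Function('B')(k) = Mul(Pow(2, Rational(1, 2)), Pow(k, Rational(1, 2))) (Function('B')(k) = Pow(Mul(2, k), Rational(1, 2)) = Mul(Pow(2, Rational(1, 2)), Pow(k, Rational(1, 2))))
Add(412165, Mul(-1, Function('B')(61))) = Add(412165, Mul(-1, Mul(Pow(2, Rational(1, 2)), Pow(61, Rational(1, 2))))) = Add(412165, Mul(-1, Pow(122, Rational(1, 2))))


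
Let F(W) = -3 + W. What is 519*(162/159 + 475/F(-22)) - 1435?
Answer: -570662/53 ≈ -10767.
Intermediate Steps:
519*(162/159 + 475/F(-22)) - 1435 = 519*(162/159 + 475/(-3 - 22)) - 1435 = 519*(162*(1/159) + 475/(-25)) - 1435 = 519*(54/53 + 475*(-1/25)) - 1435 = 519*(54/53 - 19) - 1435 = 519*(-953/53) - 1435 = -494607/53 - 1435 = -570662/53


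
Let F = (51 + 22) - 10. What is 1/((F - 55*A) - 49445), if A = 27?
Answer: -1/50867 ≈ -1.9659e-5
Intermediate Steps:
F = 63 (F = 73 - 10 = 63)
1/((F - 55*A) - 49445) = 1/((63 - 55*27) - 49445) = 1/((63 - 1485) - 49445) = 1/(-1422 - 49445) = 1/(-50867) = -1/50867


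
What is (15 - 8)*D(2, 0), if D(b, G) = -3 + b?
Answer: -7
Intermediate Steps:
(15 - 8)*D(2, 0) = (15 - 8)*(-3 + 2) = 7*(-1) = -7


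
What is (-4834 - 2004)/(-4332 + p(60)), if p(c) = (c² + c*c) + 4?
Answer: -3419/1436 ≈ -2.3809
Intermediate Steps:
p(c) = 4 + 2*c² (p(c) = (c² + c²) + 4 = 2*c² + 4 = 4 + 2*c²)
(-4834 - 2004)/(-4332 + p(60)) = (-4834 - 2004)/(-4332 + (4 + 2*60²)) = -6838/(-4332 + (4 + 2*3600)) = -6838/(-4332 + (4 + 7200)) = -6838/(-4332 + 7204) = -6838/2872 = -6838*1/2872 = -3419/1436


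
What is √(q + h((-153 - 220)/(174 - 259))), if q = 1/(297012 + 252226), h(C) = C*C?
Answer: √41969989324863626/46685230 ≈ 4.3882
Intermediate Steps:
h(C) = C²
q = 1/549238 ≈ 1.8207e-6
√(q + h((-153 - 220)/(174 - 259))) = √(1/549238 + ((-153 - 220)/(174 - 259))²) = √(1/549238 + (-373/(-85))²) = √(1/549238 + (-373*(-1/85))²) = √(1/549238 + (373/85)²) = √(1/549238 + 139129/7225) = √(76414940927/3968244550) = √41969989324863626/46685230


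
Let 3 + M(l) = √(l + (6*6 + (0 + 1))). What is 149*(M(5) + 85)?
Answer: 12218 + 149*√42 ≈ 13184.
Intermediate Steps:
M(l) = -3 + √(37 + l) (M(l) = -3 + √(l + (6*6 + (0 + 1))) = -3 + √(l + (36 + 1)) = -3 + √(l + 37) = -3 + √(37 + l))
149*(M(5) + 85) = 149*((-3 + √(37 + 5)) + 85) = 149*((-3 + √42) + 85) = 149*(82 + √42) = 12218 + 149*√42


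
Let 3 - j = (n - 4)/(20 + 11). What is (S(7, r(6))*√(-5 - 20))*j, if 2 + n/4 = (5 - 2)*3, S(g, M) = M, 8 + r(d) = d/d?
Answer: -2415*I/31 ≈ -77.903*I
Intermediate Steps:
r(d) = -7 (r(d) = -8 + d/d = -8 + 1 = -7)
n = 28 (n = -8 + 4*((5 - 2)*3) = -8 + 4*(3*3) = -8 + 4*9 = -8 + 36 = 28)
j = 69/31 (j = 3 - (28 - 4)/(20 + 11) = 3 - 24/31 = 69/31 ≈ 2.2258)
(S(7, r(6))*√(-5 - 20))*j = -7*√(-5 - 20)*(69/31) = -35*I*(69/31) = -2415*I/31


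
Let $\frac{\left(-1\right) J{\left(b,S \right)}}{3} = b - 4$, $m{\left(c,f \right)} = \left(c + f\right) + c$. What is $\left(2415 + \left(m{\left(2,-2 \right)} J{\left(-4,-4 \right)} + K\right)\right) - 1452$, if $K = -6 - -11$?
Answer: $1016$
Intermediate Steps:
$K = 5$ ($K = -6 + 11 = 5$)
$m{\left(c,f \right)} = f + 2 c$
$J{\left(b,S \right)} = 12 - 3 b$ ($J{\left(b,S \right)} = - 3 \left(b - 4\right) = - 3 \left(-4 + b\right) = 12 - 3 b$)
$\left(2415 + \left(m{\left(2,-2 \right)} J{\left(-4,-4 \right)} + K\right)\right) - 1452 = \left(2415 + \left(\left(-2 + 2 \cdot 2\right) \left(12 - -12\right) + 5\right)\right) - 1452 = \left(2415 + \left(\left(-2 + 4\right) \left(12 + 12\right) + 5\right)\right) - 1452 = \left(2415 + \left(2 \cdot 24 + 5\right)\right) - 1452 = \left(2415 + \left(48 + 5\right)\right) - 1452 = \left(2415 + 53\right) - 1452 = 2468 - 1452 = 1016$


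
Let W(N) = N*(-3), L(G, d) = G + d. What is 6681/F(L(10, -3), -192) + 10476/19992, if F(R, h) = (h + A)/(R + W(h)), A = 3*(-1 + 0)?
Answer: -2162979361/108290 ≈ -19974.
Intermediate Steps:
A = -3 (A = 3*(-1) = -3)
W(N) = -3*N
F(R, h) = (-3 + h)/(R - 3*h) (F(R, h) = (h - 3)/(R - 3*h) = (-3 + h)/(R - 3*h))
6681/F(L(10, -3), -192) + 10476/19992 = 6681/(((-3 - 192)/((10 - 3) - 3*(-192)))) + 10476/19992 = 6681/((-195/(7 + 576))) + 10476*(1/19992) = 6681/((-195/583)) + 873/1666 = 6681/(((1/583)*(-195))) + 873/1666 = 6681/(-195/583) + 873/1666 = 6681*(-583/195) + 873/1666 = -1298341/65 + 873/1666 = -2162979361/108290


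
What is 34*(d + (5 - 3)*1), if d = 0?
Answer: 68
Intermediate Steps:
34*(d + (5 - 3)*1) = 34*(0 + (5 - 3)*1) = 34*(0 + 2*1) = 34*(0 + 2) = 34*2 = 68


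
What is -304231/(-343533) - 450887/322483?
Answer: -56785238198/110783552439 ≈ -0.51258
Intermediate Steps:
-304231/(-343533) - 450887/322483 = -304231*(-1/343533) - 450887*1/322483 = 304231/343533 - 450887/322483 = -56785238198/110783552439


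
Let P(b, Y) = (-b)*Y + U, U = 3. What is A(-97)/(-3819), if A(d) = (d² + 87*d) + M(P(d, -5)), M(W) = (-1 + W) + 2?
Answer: -163/1273 ≈ -0.12804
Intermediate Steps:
P(b, Y) = 3 - Y*b (P(b, Y) = (-b)*Y + 3 = -Y*b + 3 = 3 - Y*b)
M(W) = 1 + W
A(d) = 4 + d² + 92*d (A(d) = (d² + 87*d) + (1 + (3 - 1*(-5)*d)) = (d² + 87*d) + (1 + (3 + 5*d)) = (d² + 87*d) + (4 + 5*d) = 4 + d² + 92*d)
A(-97)/(-3819) = (4 + (-97)² + 92*(-97))/(-3819) = (4 + 9409 - 8924)*(-1/3819) = 489*(-1/3819) = -163/1273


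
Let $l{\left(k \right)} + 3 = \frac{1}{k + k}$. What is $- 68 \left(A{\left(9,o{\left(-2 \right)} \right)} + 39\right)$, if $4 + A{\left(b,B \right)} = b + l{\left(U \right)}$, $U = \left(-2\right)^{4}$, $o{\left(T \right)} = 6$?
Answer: $- \frac{22321}{8} \approx -2790.1$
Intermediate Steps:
$U = 16$
$l{\left(k \right)} = -3 + \frac{1}{2 k}$ ($l{\left(k \right)} = -3 + \frac{1}{k + k} = -3 + \frac{1}{2 k}$)
$A{\left(b,B \right)} = - \frac{223}{32} + b$ ($A{\left(b,B \right)} = -4 - \left(3 - \frac{1}{32} - b\right) = -4 + \left(b + \left(-3 + \frac{1}{2} \cdot \frac{1}{16}\right)\right) = -4 + \left(b + \left(-3 + \frac{1}{32}\right)\right) = -4 + \left(b - \frac{95}{32}\right) = -4 + \left(- \frac{95}{32} + b\right) = - \frac{223}{32} + b$)
$- 68 \left(A{\left(9,o{\left(-2 \right)} \right)} + 39\right) = - 68 \left(\left(- \frac{223}{32} + 9\right) + 39\right) = - 68 \left(\frac{65}{32} + 39\right) = \left(-68\right) \frac{1313}{32} = - \frac{22321}{8}$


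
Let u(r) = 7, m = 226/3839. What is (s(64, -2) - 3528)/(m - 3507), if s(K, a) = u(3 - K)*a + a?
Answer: 13605416/13463147 ≈ 1.0106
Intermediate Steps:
m = 226/3839 (m = 226*(1/3839) = 226/3839 ≈ 0.058869)
s(K, a) = 8*a (s(K, a) = 7*a + a = 8*a)
(s(64, -2) - 3528)/(m - 3507) = (8*(-2) - 3528)/(226/3839 - 3507) = (-16 - 3528)/(-13463147/3839) = -3544*(-3839/13463147) = 13605416/13463147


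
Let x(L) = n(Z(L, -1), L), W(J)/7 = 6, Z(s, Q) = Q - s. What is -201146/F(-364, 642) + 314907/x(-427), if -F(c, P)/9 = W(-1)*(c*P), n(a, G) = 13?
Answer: 1069885095275/44167032 ≈ 24224.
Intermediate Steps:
W(J) = 42 (W(J) = 7*6 = 42)
x(L) = 13
F(c, P) = -378*P*c (F(c, P) = -378*c*P = -378*P*c)
-201146/F(-364, 642) + 314907/x(-427) = -201146/((-378*642*(-364))) + 314907/13 = -201146/88334064 + 314907*(1/13) = -201146*1/88334064 + 314907/13 = -100573/44167032 + 314907/13 = 1069885095275/44167032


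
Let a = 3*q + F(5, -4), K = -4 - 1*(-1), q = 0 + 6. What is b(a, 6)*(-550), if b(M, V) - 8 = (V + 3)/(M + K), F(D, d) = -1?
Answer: -33275/7 ≈ -4753.6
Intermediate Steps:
q = 6
K = -3 (K = -4 + 1 = -3)
a = 17 (a = 3*6 - 1 = 18 - 1 = 17)
b(M, V) = 8 + (3 + V)/(-3 + M) (b(M, V) = 8 + (V + 3)/(M - 3) = 8 + (3 + V)/(-3 + M))
b(a, 6)*(-550) = ((-21 + 6 + 8*17)/(-3 + 17))*(-550) = ((-21 + 6 + 136)/14)*(-550) = ((1/14)*121)*(-550) = (121/14)*(-550) = -33275/7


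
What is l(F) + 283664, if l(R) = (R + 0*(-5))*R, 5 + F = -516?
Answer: 555105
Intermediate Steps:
F = -521 (F = -5 - 516 = -521)
l(R) = R² (l(R) = (R + 0)*R = R*R = R²)
l(F) + 283664 = (-521)² + 283664 = 271441 + 283664 = 555105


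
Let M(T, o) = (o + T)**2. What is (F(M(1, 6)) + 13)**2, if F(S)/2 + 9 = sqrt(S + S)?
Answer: 417 - 140*sqrt(2) ≈ 219.01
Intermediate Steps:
M(T, o) = (T + o)**2
F(S) = -18 + 2*sqrt(2)*sqrt(S) (F(S) = -18 + 2*sqrt(S + S) = -18 + 2*sqrt(2*S) = -18 + 2*(sqrt(2)*sqrt(S)) = -18 + 2*sqrt(2)*sqrt(S))
(F(M(1, 6)) + 13)**2 = ((-18 + 2*sqrt(2)*sqrt((1 + 6)**2)) + 13)**2 = ((-18 + 2*sqrt(2)*sqrt(7**2)) + 13)**2 = ((-18 + 2*sqrt(2)*sqrt(49)) + 13)**2 = ((-18 + 2*sqrt(2)*7) + 13)**2 = ((-18 + 14*sqrt(2)) + 13)**2 = (-5 + 14*sqrt(2))**2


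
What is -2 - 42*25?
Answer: -1052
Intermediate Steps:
-2 - 42*25 = -2 - 1050 = -1052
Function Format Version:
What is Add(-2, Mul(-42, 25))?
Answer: -1052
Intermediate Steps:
Add(-2, Mul(-42, 25)) = Add(-2, -1050) = -1052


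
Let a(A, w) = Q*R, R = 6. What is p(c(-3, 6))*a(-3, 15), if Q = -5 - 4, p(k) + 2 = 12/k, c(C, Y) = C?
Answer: 324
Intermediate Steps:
p(k) = -2 + 12/k
Q = -9
a(A, w) = -54 (a(A, w) = -9*6 = -54)
p(c(-3, 6))*a(-3, 15) = (-2 + 12/(-3))*(-54) = (-2 + 12*(-1/3))*(-54) = (-2 - 4)*(-54) = -6*(-54) = 324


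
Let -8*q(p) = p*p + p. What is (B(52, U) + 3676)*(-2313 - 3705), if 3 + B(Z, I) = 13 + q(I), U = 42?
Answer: -41647569/2 ≈ -2.0824e+7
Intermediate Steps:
q(p) = -p/8 - p**2/8 (q(p) = -(p*p + p)/8 = -(p**2 + p)/8 = -(p + p**2)/8 = -p/8 - p**2/8)
B(Z, I) = 10 - I*(1 + I)/8 (B(Z, I) = -3 + (13 - I*(1 + I)/8) = 10 - I*(1 + I)/8)
(B(52, U) + 3676)*(-2313 - 3705) = ((10 - 1/8*42*(1 + 42)) + 3676)*(-2313 - 3705) = ((10 - 1/8*42*43) + 3676)*(-6018) = ((10 - 903/4) + 3676)*(-6018) = (-863/4 + 3676)*(-6018) = (13841/4)*(-6018) = -41647569/2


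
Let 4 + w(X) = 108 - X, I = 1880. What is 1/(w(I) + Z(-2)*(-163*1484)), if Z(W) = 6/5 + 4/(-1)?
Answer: 5/3377608 ≈ 1.4803e-6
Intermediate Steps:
w(X) = 104 - X (w(X) = -4 + (108 - X) = 104 - X)
Z(W) = -14/5 (Z(W) = 6*(1/5) + 4*(-1) = 6/5 - 4 = -14/5)
1/(w(I) + Z(-2)*(-163*1484)) = 1/((104 - 1*1880) - (-2282)*1484/5) = 1/((104 - 1880) - 14/5*(-241892)) = 1/(-1776 + 3386488/5) = 1/(3377608/5) = 5/3377608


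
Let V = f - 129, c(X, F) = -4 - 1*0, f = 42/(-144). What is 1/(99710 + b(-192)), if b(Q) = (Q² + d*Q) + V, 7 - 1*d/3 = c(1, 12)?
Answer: 24/3122609 ≈ 7.6859e-6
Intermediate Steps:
f = -7/24 (f = 42*(-1/144) = -7/24 ≈ -0.29167)
c(X, F) = -4 (c(X, F) = -4 + 0 = -4)
V = -3103/24 (V = -7/24 - 129 = -3103/24 ≈ -129.29)
d = 33 (d = 21 - 3*(-4) = 21 + 12 = 33)
b(Q) = -3103/24 + Q² + 33*Q (b(Q) = (Q² + 33*Q) - 3103/24 = -3103/24 + Q² + 33*Q)
1/(99710 + b(-192)) = 1/(99710 + (-3103/24 + (-192)² + 33*(-192))) = 1/(99710 + (-3103/24 + 36864 - 6336)) = 1/(99710 + 729569/24) = 1/(3122609/24) = 24/3122609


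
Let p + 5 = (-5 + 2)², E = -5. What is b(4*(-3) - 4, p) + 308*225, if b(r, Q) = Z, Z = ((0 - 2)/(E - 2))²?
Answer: 3395704/49 ≈ 69300.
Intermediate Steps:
Z = 4/49 (Z = ((0 - 2)/(-5 - 2))² = (-2/(-7))² = (-2*(-⅐))² = (2/7)² = 4/49 ≈ 0.081633)
p = 4 (p = -5 + (-5 + 2)² = -5 + (-3)² = -5 + 9 = 4)
b(r, Q) = 4/49
b(4*(-3) - 4, p) + 308*225 = 4/49 + 308*225 = 4/49 + 69300 = 3395704/49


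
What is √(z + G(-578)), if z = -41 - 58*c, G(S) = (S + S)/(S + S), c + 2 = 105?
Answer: I*√6014 ≈ 77.55*I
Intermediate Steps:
c = 103 (c = -2 + 105 = 103)
G(S) = 1 (G(S) = (2*S)/((2*S)) = (2*S)*(1/(2*S)) = 1)
z = -6015 (z = -41 - 58*103 = -41 - 5974 = -6015)
√(z + G(-578)) = √(-6015 + 1) = √(-6014) = I*√6014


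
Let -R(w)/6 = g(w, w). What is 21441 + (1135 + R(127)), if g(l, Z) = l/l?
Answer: 22570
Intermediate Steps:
g(l, Z) = 1
R(w) = -6 (R(w) = -6*1 = -6)
21441 + (1135 + R(127)) = 21441 + (1135 - 6) = 21441 + 1129 = 22570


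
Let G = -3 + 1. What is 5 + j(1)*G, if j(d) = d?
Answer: 3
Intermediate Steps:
G = -2
5 + j(1)*G = 5 + 1*(-2) = 5 - 2 = 3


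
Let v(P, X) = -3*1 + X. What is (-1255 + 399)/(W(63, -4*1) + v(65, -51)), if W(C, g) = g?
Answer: 428/29 ≈ 14.759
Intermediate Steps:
v(P, X) = -3 + X
(-1255 + 399)/(W(63, -4*1) + v(65, -51)) = (-1255 + 399)/(-4*1 + (-3 - 51)) = -856/(-4 - 54) = -856/(-58) = -856*(-1/58) = 428/29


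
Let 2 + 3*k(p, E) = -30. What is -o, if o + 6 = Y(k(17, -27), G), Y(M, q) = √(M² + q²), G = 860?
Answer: 6 - 4*√416089/3 ≈ -854.07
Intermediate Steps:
k(p, E) = -32/3 (k(p, E) = -⅔ + (⅓)*(-30) = -⅔ - 10 = -32/3)
o = -6 + 4*√416089/3 (o = -6 + √((-32/3)² + 860²) = -6 + √(1024/9 + 739600) = -6 + √(6657424/9) = -6 + 4*√416089/3 ≈ 854.07)
-o = -(-6 + 4*√416089/3) = 6 - 4*√416089/3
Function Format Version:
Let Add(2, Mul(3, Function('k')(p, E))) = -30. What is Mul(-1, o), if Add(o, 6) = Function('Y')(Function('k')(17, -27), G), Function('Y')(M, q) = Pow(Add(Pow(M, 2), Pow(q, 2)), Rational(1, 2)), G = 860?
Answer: Add(6, Mul(Rational(-4, 3), Pow(416089, Rational(1, 2)))) ≈ -854.07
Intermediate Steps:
Function('k')(p, E) = Rational(-32, 3) (Function('k')(p, E) = Add(Rational(-2, 3), Mul(Rational(1, 3), -30)) = Add(Rational(-2, 3), -10) = Rational(-32, 3))
o = Add(-6, Mul(Rational(4, 3), Pow(416089, Rational(1, 2)))) (o = Add(-6, Pow(Add(Pow(Rational(-32, 3), 2), Pow(860, 2)), Rational(1, 2))) = Add(-6, Pow(Add(Rational(1024, 9), 739600), Rational(1, 2))) = Add(-6, Pow(Rational(6657424, 9), Rational(1, 2))) = Add(-6, Mul(Rational(4, 3), Pow(416089, Rational(1, 2)))) ≈ 854.07)
Mul(-1, o) = Mul(-1, Add(-6, Mul(Rational(4, 3), Pow(416089, Rational(1, 2))))) = Add(6, Mul(Rational(-4, 3), Pow(416089, Rational(1, 2))))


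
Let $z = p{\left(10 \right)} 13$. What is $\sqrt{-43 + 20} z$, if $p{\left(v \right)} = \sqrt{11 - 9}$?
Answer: $13 i \sqrt{46} \approx 88.17 i$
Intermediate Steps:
$p{\left(v \right)} = \sqrt{2}$
$z = 13 \sqrt{2}$ ($z = \sqrt{2} \cdot 13 = 13 \sqrt{2} \approx 18.385$)
$\sqrt{-43 + 20} z = \sqrt{-43 + 20} \cdot 13 \sqrt{2} = \sqrt{-23} \cdot 13 \sqrt{2} = i \sqrt{23} \cdot 13 \sqrt{2} = 13 i \sqrt{46}$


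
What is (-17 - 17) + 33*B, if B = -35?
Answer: -1189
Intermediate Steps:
(-17 - 17) + 33*B = (-17 - 17) + 33*(-35) = -34 - 1155 = -1189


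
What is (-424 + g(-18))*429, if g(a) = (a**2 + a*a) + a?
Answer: 88374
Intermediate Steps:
g(a) = a + 2*a**2 (g(a) = (a**2 + a**2) + a = 2*a**2 + a = a + 2*a**2)
(-424 + g(-18))*429 = (-424 - 18*(1 + 2*(-18)))*429 = (-424 - 18*(1 - 36))*429 = (-424 - 18*(-35))*429 = (-424 + 630)*429 = 206*429 = 88374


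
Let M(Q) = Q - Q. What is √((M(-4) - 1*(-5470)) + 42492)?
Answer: √47962 ≈ 219.00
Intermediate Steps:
M(Q) = 0
√((M(-4) - 1*(-5470)) + 42492) = √((0 - 1*(-5470)) + 42492) = √((0 + 5470) + 42492) = √(5470 + 42492) = √47962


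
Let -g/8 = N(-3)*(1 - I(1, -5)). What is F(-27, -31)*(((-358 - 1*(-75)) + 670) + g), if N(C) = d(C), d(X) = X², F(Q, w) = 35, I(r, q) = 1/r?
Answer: 13545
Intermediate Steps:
N(C) = C²
g = 0 (g = -8*(-3)²*(1 - 1/1) = -72*(1 - 1*1) = -72*(1 - 1) = -72*0 = -8*0 = 0)
F(-27, -31)*(((-358 - 1*(-75)) + 670) + g) = 35*(((-358 - 1*(-75)) + 670) + 0) = 35*(((-358 + 75) + 670) + 0) = 35*((-283 + 670) + 0) = 35*(387 + 0) = 35*387 = 13545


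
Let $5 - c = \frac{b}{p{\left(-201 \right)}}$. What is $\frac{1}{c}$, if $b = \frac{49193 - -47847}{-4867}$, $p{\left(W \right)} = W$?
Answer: $\frac{978267}{4794295} \approx 0.20405$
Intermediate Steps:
$b = - \frac{97040}{4867}$ ($b = \left(49193 + 47847\right) \left(- \frac{1}{4867}\right) = 97040 \left(- \frac{1}{4867}\right) = - \frac{97040}{4867} \approx -19.938$)
$c = \frac{4794295}{978267}$ ($c = 5 - - \frac{97040}{4867 \left(-201\right)} = 5 - \left(- \frac{97040}{4867}\right) \left(- \frac{1}{201}\right) = 5 - \frac{97040}{978267} = \frac{4794295}{978267} \approx 4.9008$)
$\frac{1}{c} = \frac{1}{\frac{4794295}{978267}} = \frac{978267}{4794295}$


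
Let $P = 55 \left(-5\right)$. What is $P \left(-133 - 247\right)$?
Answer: $104500$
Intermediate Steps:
$P = -275$
$P \left(-133 - 247\right) = - 275 \left(-133 - 247\right) = \left(-275\right) \left(-380\right) = 104500$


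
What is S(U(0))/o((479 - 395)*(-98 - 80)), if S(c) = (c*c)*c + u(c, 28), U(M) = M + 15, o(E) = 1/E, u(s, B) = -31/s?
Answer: -252160496/5 ≈ -5.0432e+7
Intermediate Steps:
U(M) = 15 + M
S(c) = c³ - 31/c (S(c) = (c*c)*c - 31/c = c²*c - 31/c = c³ - 31/c)
S(U(0))/o((479 - 395)*(-98 - 80)) = ((-31 + (15 + 0)⁴)/(15 + 0))/(1/((479 - 395)*(-98 - 80))) = ((-31 + 15⁴)/15)/(1/(84*(-178))) = ((-31 + 50625)/15)/(1/(-14952)) = ((1/15)*50594)/(-1/14952) = (50594/15)*(-14952) = -252160496/5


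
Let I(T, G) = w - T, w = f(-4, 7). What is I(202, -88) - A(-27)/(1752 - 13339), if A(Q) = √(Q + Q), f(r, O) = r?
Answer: -206 + 3*I*√6/11587 ≈ -206.0 + 0.0006342*I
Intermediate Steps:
A(Q) = √2*√Q (A(Q) = √(2*Q) = √2*√Q)
w = -4
I(T, G) = -4 - T
I(202, -88) - A(-27)/(1752 - 13339) = (-4 - 1*202) - √2*√(-27)/(1752 - 13339) = (-4 - 202) - √2*(3*I*√3)/(-11587) = -206 - 3*I*√6*(-1)/11587 = -206 - (-3)*I*√6/11587 = -206 + 3*I*√6/11587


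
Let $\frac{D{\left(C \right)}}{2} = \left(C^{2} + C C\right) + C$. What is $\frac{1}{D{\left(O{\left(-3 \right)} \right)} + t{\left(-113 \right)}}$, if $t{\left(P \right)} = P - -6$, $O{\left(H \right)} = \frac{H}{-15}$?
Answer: $- \frac{25}{2661} \approx -0.009395$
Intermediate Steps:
$O{\left(H \right)} = - \frac{H}{15}$ ($O{\left(H \right)} = H \left(- \frac{1}{15}\right) = - \frac{H}{15}$)
$t{\left(P \right)} = 6 + P$ ($t{\left(P \right)} = P + 6 = 6 + P$)
$D{\left(C \right)} = 2 C + 4 C^{2}$ ($D{\left(C \right)} = 2 \left(\left(C^{2} + C C\right) + C\right) = 2 \left(\left(C^{2} + C^{2}\right) + C\right) = 2 \left(2 C^{2} + C\right) = 2 \left(C + 2 C^{2}\right) = 2 C + 4 C^{2}$)
$\frac{1}{D{\left(O{\left(-3 \right)} \right)} + t{\left(-113 \right)}} = \frac{1}{2 \left(\left(- \frac{1}{15}\right) \left(-3\right)\right) \left(1 + 2 \left(\left(- \frac{1}{15}\right) \left(-3\right)\right)\right) + \left(6 - 113\right)} = \frac{1}{2 \cdot \frac{1}{5} \left(1 + 2 \cdot \frac{1}{5}\right) - 107} = \frac{1}{2 \cdot \frac{1}{5} \left(1 + \frac{2}{5}\right) - 107} = \frac{1}{2 \cdot \frac{1}{5} \cdot \frac{7}{5} - 107} = \frac{1}{\frac{14}{25} - 107} = \frac{1}{- \frac{2661}{25}} = - \frac{25}{2661}$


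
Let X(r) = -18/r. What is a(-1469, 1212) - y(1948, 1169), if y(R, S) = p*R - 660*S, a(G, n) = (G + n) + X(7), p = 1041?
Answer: -8796113/7 ≈ -1.2566e+6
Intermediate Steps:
a(G, n) = -18/7 + G + n (a(G, n) = (G + n) - 18/7 = -18/7 + G + n)
y(R, S) = -660*S + 1041*R (y(R, S) = 1041*R - 660*S = -660*S + 1041*R)
a(-1469, 1212) - y(1948, 1169) = (-18/7 - 1469 + 1212) - (-660*1169 + 1041*1948) = -1817/7 - (-771540 + 2027868) = -1817/7 - 1*1256328 = -1817/7 - 1256328 = -8796113/7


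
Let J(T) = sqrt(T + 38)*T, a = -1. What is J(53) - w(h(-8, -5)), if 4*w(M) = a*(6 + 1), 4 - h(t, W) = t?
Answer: 7/4 + 53*sqrt(91) ≈ 507.34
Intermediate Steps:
h(t, W) = 4 - t
w(M) = -7/4 (w(M) = (-(6 + 1))/4 = (-1*7)/4 = (1/4)*(-7) = -7/4)
J(T) = T*sqrt(38 + T) (J(T) = sqrt(38 + T)*T = T*sqrt(38 + T))
J(53) - w(h(-8, -5)) = 53*sqrt(38 + 53) - 1*(-7/4) = 53*sqrt(91) + 7/4 = 7/4 + 53*sqrt(91)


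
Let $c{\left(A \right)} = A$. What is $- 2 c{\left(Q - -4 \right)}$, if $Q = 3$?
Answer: $-14$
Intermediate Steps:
$- 2 c{\left(Q - -4 \right)} = - 2 \left(3 - -4\right) = - 2 \left(3 + 4\right) = \left(-2\right) 7 = -14$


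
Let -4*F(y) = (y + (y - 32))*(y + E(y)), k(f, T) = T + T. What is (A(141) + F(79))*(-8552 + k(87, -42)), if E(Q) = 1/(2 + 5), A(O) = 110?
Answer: 20579588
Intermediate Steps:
E(Q) = ⅐ (E(Q) = 1/7 = ⅐)
k(f, T) = 2*T
F(y) = -(-32 + 2*y)*(⅐ + y)/4 (F(y) = -(y + (y - 32))*(y + ⅐)/4 = -(y + (-32 + y))*(⅐ + y)/4 = -(-32 + 2*y)*(⅐ + y)/4)
(A(141) + F(79))*(-8552 + k(87, -42)) = (110 + (8/7 - ½*79² + (111/14)*79))*(-8552 + 2*(-42)) = (110 + (8/7 - ½*6241 + 8769/14))*(-8552 - 84) = (110 + (8/7 - 6241/2 + 8769/14))*(-8636) = (110 - 2493)*(-8636) = -2383*(-8636) = 20579588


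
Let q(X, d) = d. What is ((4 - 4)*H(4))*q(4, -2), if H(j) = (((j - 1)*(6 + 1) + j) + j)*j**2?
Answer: 0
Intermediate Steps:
H(j) = j**2*(-7 + 9*j) (H(j) = (((-1 + j)*7 + j) + j)*j**2 = (((-7 + 7*j) + j) + j)*j**2 = ((-7 + 8*j) + j)*j**2 = (-7 + 9*j)*j**2 = j**2*(-7 + 9*j))
((4 - 4)*H(4))*q(4, -2) = ((4 - 4)*(4**2*(-7 + 9*4)))*(-2) = (0*(16*(-7 + 36)))*(-2) = (0*(16*29))*(-2) = (0*464)*(-2) = 0*(-2) = 0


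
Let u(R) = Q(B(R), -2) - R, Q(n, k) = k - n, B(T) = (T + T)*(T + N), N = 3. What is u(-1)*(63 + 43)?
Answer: 318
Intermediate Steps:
B(T) = 2*T*(3 + T) (B(T) = (T + T)*(T + 3) = (2*T)*(3 + T) = 2*T*(3 + T))
u(R) = -2 - R - 2*R*(3 + R) (u(R) = (-2 - 2*R*(3 + R)) - R = -2 - R - 2*R*(3 + R))
u(-1)*(63 + 43) = (-2 - 1*(-1) - 2*(-1)*(3 - 1))*(63 + 43) = (-2 + 1 - 2*(-1)*2)*106 = (-2 + 1 + 4)*106 = 3*106 = 318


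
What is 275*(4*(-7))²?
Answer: 215600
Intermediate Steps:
275*(4*(-7))² = 275*(-28)² = 275*784 = 215600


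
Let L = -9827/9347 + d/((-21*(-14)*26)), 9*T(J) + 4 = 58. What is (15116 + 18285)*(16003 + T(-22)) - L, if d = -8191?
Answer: 2938821744529529/5496036 ≈ 5.3472e+8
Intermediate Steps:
T(J) = 6 (T(J) = -4/9 + (⅑)*58 = -4/9 + 58/9 = 6)
L = -11667605/5496036 (L = -9827/9347 - 8191/(-21*(-14)*26) = -9827*1/9347 - 8191/(294*26) = -9827/9347 - 8191/7644 = -11667605/5496036 ≈ -2.1229)
(15116 + 18285)*(16003 + T(-22)) - L = (15116 + 18285)*(16003 + 6) - 1*(-11667605/5496036) = 33401*16009 + 11667605/5496036 = 534716609 + 11667605/5496036 = 2938821744529529/5496036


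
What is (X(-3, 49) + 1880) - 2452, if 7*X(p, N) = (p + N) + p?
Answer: -3961/7 ≈ -565.86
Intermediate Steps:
X(p, N) = N/7 + 2*p/7 (X(p, N) = ((p + N) + p)/7 = ((N + p) + p)/7 = (N + 2*p)/7 = N/7 + 2*p/7)
(X(-3, 49) + 1880) - 2452 = (((⅐)*49 + (2/7)*(-3)) + 1880) - 2452 = ((7 - 6/7) + 1880) - 2452 = (43/7 + 1880) - 2452 = 13203/7 - 2452 = -3961/7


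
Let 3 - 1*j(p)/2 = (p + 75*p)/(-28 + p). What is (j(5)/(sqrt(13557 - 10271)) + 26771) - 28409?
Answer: -1638 + 449*sqrt(3286)/37789 ≈ -1637.3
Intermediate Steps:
j(p) = 6 - 152*p/(-28 + p) (j(p) = 6 - 2*(p + 75*p)/(-28 + p) = 6 - 2*76*p/(-28 + p) = 6 - 152*p/(-28 + p))
(j(5)/(sqrt(13557 - 10271)) + 26771) - 28409 = ((2*(-84 - 73*5)/(-28 + 5))/(sqrt(13557 - 10271)) + 26771) - 28409 = ((2*(-84 - 365)/(-23))/(sqrt(3286)) + 26771) - 28409 = ((2*(-1/23)*(-449))*(sqrt(3286)/3286) + 26771) - 28409 = (898*(sqrt(3286)/3286)/23 + 26771) - 28409 = (449*sqrt(3286)/37789 + 26771) - 28409 = (26771 + 449*sqrt(3286)/37789) - 28409 = -1638 + 449*sqrt(3286)/37789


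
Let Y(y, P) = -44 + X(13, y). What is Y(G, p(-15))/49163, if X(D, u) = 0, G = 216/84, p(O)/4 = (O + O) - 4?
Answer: -44/49163 ≈ -0.00089498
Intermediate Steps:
p(O) = -16 + 8*O (p(O) = 4*((O + O) - 4) = 4*(2*O - 4) = 4*(-4 + 2*O) = -16 + 8*O)
G = 18/7 (G = 216*(1/84) = 18/7 ≈ 2.5714)
Y(y, P) = -44 (Y(y, P) = -44 + 0 = -44)
Y(G, p(-15))/49163 = -44/49163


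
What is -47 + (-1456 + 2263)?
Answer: 760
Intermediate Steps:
-47 + (-1456 + 2263) = -47 + 807 = 760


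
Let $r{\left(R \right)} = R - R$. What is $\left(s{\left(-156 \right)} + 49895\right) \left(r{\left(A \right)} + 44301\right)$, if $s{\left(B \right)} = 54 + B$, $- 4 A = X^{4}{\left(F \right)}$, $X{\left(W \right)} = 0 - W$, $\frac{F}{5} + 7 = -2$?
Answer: $2205879693$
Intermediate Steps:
$F = -45$ ($F = -35 + 5 \left(-2\right) = -35 - 10 = -45$)
$X{\left(W \right)} = - W$
$A = - \frac{4100625}{4}$ ($A = - \frac{\left(\left(-1\right) \left(-45\right)\right)^{4}}{4} = - \frac{45^{4}}{4} = \left(- \frac{1}{4}\right) 4100625 = - \frac{4100625}{4} \approx -1.0252 \cdot 10^{6}$)
$r{\left(R \right)} = 0$
$\left(s{\left(-156 \right)} + 49895\right) \left(r{\left(A \right)} + 44301\right) = \left(\left(54 - 156\right) + 49895\right) \left(0 + 44301\right) = \left(-102 + 49895\right) 44301 = 49793 \cdot 44301 = 2205879693$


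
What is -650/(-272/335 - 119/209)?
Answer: 45509750/96713 ≈ 470.56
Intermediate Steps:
-650/(-272/335 - 119/209) = -650/(-96713/70015) = -650*(-70015/96713) = 45509750/96713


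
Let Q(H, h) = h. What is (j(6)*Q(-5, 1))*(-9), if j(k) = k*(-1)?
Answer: 54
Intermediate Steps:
j(k) = -k
(j(6)*Q(-5, 1))*(-9) = (-1*6*1)*(-9) = -6*1*(-9) = -6*(-9) = 54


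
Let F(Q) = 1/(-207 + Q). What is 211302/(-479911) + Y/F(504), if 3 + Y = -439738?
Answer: -62677853497449/479911 ≈ -1.3060e+8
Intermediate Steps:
Y = -439741 (Y = -3 - 439738 = -439741)
211302/(-479911) + Y/F(504) = 211302/(-479911) - 439741/(1/(-207 + 504)) = 211302*(-1/479911) - 439741/(1/297) = -211302/479911 - 439741/1/297 = -211302/479911 - 439741*297 = -211302/479911 - 130603077 = -62677853497449/479911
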